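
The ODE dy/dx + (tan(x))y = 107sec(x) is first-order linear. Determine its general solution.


P(x) = tan(x) ⇒ μ = e^(∫tan(x)dx) = sec(x).
(sec(x) y)' = 107sec²(x) ⇒ sec(x) y = 107tan(x) + C.
Multiply by cos(x): y = 107sin(x) + C·cos(x).


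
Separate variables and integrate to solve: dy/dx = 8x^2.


Integrate both sides with respect to x: y = ∫ 8x^2 dx = (8/3)x^3 + C.


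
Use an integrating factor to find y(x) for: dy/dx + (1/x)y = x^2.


P(x) = 1/x ⇒ μ = x^1.
(x^1 y)' = x^1·x^2 = x^3.
Integrate: x^1 y = x^4/(4) + C.
Solve for y: y = (1/4)x^3 + C/x^1.


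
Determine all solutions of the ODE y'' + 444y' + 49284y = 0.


Characteristic equation: r² + 444r + 49284 = 0, i.e. (r + 222)² = 0.
Repeated root r = -222; include an x factor for the second linearly independent solution.
General solution: y = (C₁ + C₂x)e^(-222x).


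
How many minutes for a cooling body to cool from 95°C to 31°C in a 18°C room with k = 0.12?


From T(t) = T_a + (T₀ - T_a)e^(-kt), set T(t) = 31:
(31 - 18) / (95 - 18) = e^(-0.12t), so t = -ln(0.169)/0.12 ≈ 14.8 minutes.


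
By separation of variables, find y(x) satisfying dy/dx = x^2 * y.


Separate variables: dy/y = x^2 dx.
Integrate: ln|y| = (1/3)x^3 + C₀.
Exponentiate: y = Ce^((1/3)x^3).


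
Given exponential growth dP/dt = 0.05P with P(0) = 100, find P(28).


The ODE dP/dt = 0.05P has solution P(t) = P(0)e^(0.05t).
Substitute P(0) = 100 and t = 28: P(28) = 100 e^(1.40) ≈ 406.


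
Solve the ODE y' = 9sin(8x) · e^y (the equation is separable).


Separate: e^(-y) dy = 9sin(8x) dx.
Integrate: -e^(-y) = -(9/8)cos(8x) + C₀.
Rearrange: e^(-y) = (9/8)cos(8x) + C.


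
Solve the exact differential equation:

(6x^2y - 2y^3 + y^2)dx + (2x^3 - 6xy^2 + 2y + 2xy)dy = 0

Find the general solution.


Check exactness: ∂M/∂y = 6x^2 - 6y^2 + 2y and ∂N/∂x = 6x^2 - 6y^2 + 2y; equal, so the equation is exact.
Integrate M with respect to x (treating y as constant): ∫M dx = 2x^3y - 2xy^3 + xy^2 + h(y).
Differentiate w.r.t. y and set equal to N: the x-dependent terms already match, leaving h'(y) = 2y. Integrate: h(y) = y^2.
So F(x,y) = 2x^3y - 2xy^3 + y^2 + xy^2.
General solution: 2x^3y - 2xy^3 + y^2 + xy^2 = C.


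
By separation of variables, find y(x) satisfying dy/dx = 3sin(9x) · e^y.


Separate: e^(-y) dy = 3sin(9x) dx.
Integrate: -e^(-y) = -(1/3)cos(9x) + C₀.
Rearrange: e^(-y) = (1/3)cos(9x) + C.


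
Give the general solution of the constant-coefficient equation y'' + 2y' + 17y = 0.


Characteristic equation: r² + 2r + 17 = 0.
Discriminant is negative; roots r = -1 ± 4i (complex conjugate pair).
General solution uses e^(α x)(C₁ cos(β x) + C₂ sin(β x)): y = e^(-x)(C₁cos(4x) + C₂sin(4x)).


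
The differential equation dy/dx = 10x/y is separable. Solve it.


Separate variables: y dy = 10x dx.
Integrate both sides: y²/2 = 5x^2 + C₀.
Multiply by 2: y² = 10x^2 + C.


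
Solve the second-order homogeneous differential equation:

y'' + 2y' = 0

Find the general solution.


Characteristic equation: r² + 2r = 0.
Factor: (r + 2)(r - 0) = 0 ⇒ r = -2, 0 (distinct real).
General solution: y = C₁e^(-2x) + C₂.


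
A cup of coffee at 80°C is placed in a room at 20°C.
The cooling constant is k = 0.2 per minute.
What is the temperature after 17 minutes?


Newton's law: dT/dt = -k(T - T_a) has solution T(t) = T_a + (T₀ - T_a)e^(-kt).
Plug in T_a = 20, T₀ = 80, k = 0.2, t = 17: T(17) = 20 + (60)e^(-3.40) ≈ 22.0°C.


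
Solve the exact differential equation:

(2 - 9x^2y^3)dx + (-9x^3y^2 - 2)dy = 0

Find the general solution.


Check exactness: ∂M/∂y = -27x^2y^2 and ∂N/∂x = -27x^2y^2; equal, so the equation is exact.
Integrate M with respect to x (treating y as constant): ∫M dx = 2x - 3x^3y^3 + h(y).
Differentiate w.r.t. y and set equal to N: the x-dependent terms already match, leaving h'(y) = -2. Integrate: h(y) = -2y.
So F(x,y) = 2x - 3x^3y^3 - 2y.
General solution: 2x - 3x^3y^3 - 2y = C.


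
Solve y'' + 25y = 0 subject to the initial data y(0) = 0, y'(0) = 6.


Characteristic roots of r² + 25 = 0 are ±5i, so y = C₁cos(5x) + C₂sin(5x).
Apply y(0) = 0: C₁ = 0. Differentiate and apply y'(0) = 6: 5·C₂ = 6, so C₂ = 6/5.
Particular solution: y = (6/5)sin(5x).


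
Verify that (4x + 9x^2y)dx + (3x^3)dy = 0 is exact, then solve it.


Check exactness: ∂M/∂y = 9x^2 and ∂N/∂x = 9x^2; equal, so the equation is exact.
Integrate M with respect to x (treating y as constant): ∫M dx = 2x^2 + 3x^3y + h(y).
Differentiate w.r.t. y and set equal to N: all terms match, so h'(y) = 0 and h is a constant absorbed into C.
General solution: 2x^2 + 3x^3y = C.


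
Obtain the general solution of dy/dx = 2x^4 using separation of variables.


Integrate both sides with respect to x: y = ∫ 2x^4 dx = (2/5)x^5 + C.


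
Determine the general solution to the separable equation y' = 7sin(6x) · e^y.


Separate: e^(-y) dy = 7sin(6x) dx.
Integrate: -e^(-y) = -(7/6)cos(6x) + C₀.
Rearrange: e^(-y) = (7/6)cos(6x) + C.


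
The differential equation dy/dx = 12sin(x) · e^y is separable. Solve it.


Separate: e^(-y) dy = 12sin(x) dx.
Integrate: -e^(-y) = -12cos(x) + C₀.
Rearrange: e^(-y) = 12cos(x) + C.


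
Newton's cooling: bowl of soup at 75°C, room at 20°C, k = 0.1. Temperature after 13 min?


Newton's law: dT/dt = -k(T - T_a) has solution T(t) = T_a + (T₀ - T_a)e^(-kt).
Plug in T_a = 20, T₀ = 75, k = 0.1, t = 13: T(13) = 20 + (55)e^(-1.30) ≈ 35.0°C.


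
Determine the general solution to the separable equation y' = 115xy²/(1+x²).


Separate: dy/y² = 115x/(1+x²) dx.
Integrate LHS: ∫ dy/y² = -1/y.
Integrate RHS via u = 1+x²: (115/2)ln(1+x²) + C.
Result: -1/y = (115/2)ln(1+x²) + C.


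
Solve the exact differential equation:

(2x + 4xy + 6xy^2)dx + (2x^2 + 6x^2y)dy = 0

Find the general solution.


Check exactness: ∂M/∂y = 4x + 12xy and ∂N/∂x = 4x + 12xy; equal, so the equation is exact.
Integrate M with respect to x (treating y as constant): ∫M dx = x^2 + 2x^2y + 3x^2y^2 + h(y).
Differentiate w.r.t. y and set equal to N: all terms match, so h'(y) = 0 and h is a constant absorbed into C.
General solution: x^2 + 2x^2y + 3x^2y^2 = C.


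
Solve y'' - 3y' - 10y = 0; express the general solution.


Characteristic equation: r² - 3r - 10 = 0.
Factor: (r - 5)(r + 2) = 0 ⇒ r = 5, -2 (distinct real).
General solution: y = C₁e^(5x) + C₂e^(-2x).


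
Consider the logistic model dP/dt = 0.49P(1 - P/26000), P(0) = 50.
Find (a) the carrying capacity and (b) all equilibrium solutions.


Logistic ODE dP/dt = 0.49P(1 - P/26000) has equilibria where dP/dt = 0, i.e. P = 0 or P = 26000.
The coefficient (1 - P/K) = 0 when P = K, identifying K = 26000 as the carrying capacity.
(a) K = 26000; (b) equilibria P = 0 and P = 26000.


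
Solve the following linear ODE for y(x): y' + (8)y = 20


P(x) = 8, Q(x) = 20; integrating factor μ = e^(8x).
(μ y)' = 20e^(8x) ⇒ μ y = (5/2)e^(8x) + C.
Divide by μ: y = 5/2 + Ce^(-8x).


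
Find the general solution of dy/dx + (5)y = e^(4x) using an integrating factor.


P(x) = 5 ⇒ μ = e^(5x).
(μ y)' = e^(9x) ⇒ μ y = e^(9x)/9 + C.
Divide by μ: y = (1/9)e^(4x) + Ce^(-5x).


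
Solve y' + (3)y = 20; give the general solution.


P(x) = 3, Q(x) = 20; integrating factor μ = e^(3x).
(μ y)' = 20e^(3x) ⇒ μ y = (20/3)e^(3x) + C.
Divide by μ: y = 20/3 + Ce^(-3x).


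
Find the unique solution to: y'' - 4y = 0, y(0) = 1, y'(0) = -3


Characteristic roots of r² - 4 = 0 are -2, 2.
General solution y = c₁ e^(-2x) + c₂ e^(2x).
Apply y(0) = 1: c₁ + c₂ = 1. Apply y'(0) = -3: -2 c₁ + 2 c₂ = -3.
Solve: c₁ = 5/4, c₂ = -1/4.
Particular solution: y = (5/4)e^(-2x) - (1/4)e^(2x).


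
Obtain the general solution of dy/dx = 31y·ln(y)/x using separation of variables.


Separate: dy/[y ln(y)] = 31 dx/x.
Substitute u = ln(y): du/u = 31 dx/x.
Integrate: ln|ln(y)| = 31ln|x| + C₀, hence ln(y) = C·x^31.


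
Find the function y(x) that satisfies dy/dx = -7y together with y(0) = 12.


General solution of y' = -7y is y = Ce^(-7x).
Apply y(0) = 12: C = 12.
Particular solution: y = 12e^(-7x).


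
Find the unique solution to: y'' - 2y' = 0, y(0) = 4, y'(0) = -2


Characteristic roots of r² - 2r = 0 are 0, 2.
General solution y = c₁ + c₂ e^(2x).
Apply y(0) = 4: c₁ + c₂ = 4. Apply y'(0) = -2: 0 c₁ + 2 c₂ = -2.
Solve: c₁ = 5, c₂ = -1.
Particular solution: y = 5 - e^(2x).


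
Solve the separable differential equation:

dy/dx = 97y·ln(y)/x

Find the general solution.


Separate: dy/[y ln(y)] = 97 dx/x.
Substitute u = ln(y): du/u = 97 dx/x.
Integrate: ln|ln(y)| = 97ln|x| + C₀, hence ln(y) = C·x^97.


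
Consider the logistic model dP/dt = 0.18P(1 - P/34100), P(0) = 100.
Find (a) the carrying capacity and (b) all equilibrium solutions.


Logistic ODE dP/dt = 0.18P(1 - P/34100) has equilibria where dP/dt = 0, i.e. P = 0 or P = 34100.
The coefficient (1 - P/K) = 0 when P = K, identifying K = 34100 as the carrying capacity.
(a) K = 34100; (b) equilibria P = 0 and P = 34100.


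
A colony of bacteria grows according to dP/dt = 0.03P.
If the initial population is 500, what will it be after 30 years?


The ODE dP/dt = 0.03P has solution P(t) = P(0)e^(0.03t).
Substitute P(0) = 500 and t = 30: P(30) = 500 e^(0.90) ≈ 1230.


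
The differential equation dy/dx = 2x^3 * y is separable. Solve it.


Separate variables: dy/y = 2x^3 dx.
Integrate: ln|y| = (1/2)x^4 + C₀.
Exponentiate: y = Ce^((1/2)x^4).


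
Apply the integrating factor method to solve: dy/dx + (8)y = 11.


P(x) = 8, Q(x) = 11; integrating factor μ = e^(8x).
(μ y)' = 11e^(8x) ⇒ μ y = (11/8)e^(8x) + C.
Divide by μ: y = 11/8 + Ce^(-8x).


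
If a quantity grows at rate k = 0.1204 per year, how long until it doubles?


Exponential growth: P(t) = P₀ e^(0.1204t). Set P(t)/P₀ = 2: e^(0.1204t) = 2.
Solve: t = ln(2)/0.1204 ≈ 5.76 years.


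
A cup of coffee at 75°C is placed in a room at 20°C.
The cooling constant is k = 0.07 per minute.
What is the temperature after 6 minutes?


Newton's law: dT/dt = -k(T - T_a) has solution T(t) = T_a + (T₀ - T_a)e^(-kt).
Plug in T_a = 20, T₀ = 75, k = 0.07, t = 6: T(6) = 20 + (55)e^(-0.42) ≈ 56.1°C.


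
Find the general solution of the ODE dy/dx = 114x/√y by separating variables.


Separate: √y dy = 114x dx.
Integrate: (2/3)y^(3/2) = 57x² + C.


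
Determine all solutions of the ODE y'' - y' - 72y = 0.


Characteristic equation: r² - r - 72 = 0.
Factor: (r - 9)(r + 8) = 0 ⇒ r = 9, -8 (distinct real).
General solution: y = C₁e^(9x) + C₂e^(-8x).


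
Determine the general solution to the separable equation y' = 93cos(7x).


g(y) = 1, so integrate directly: y = ∫ 93cos(7x) dx = (93/7)sin(7x) + C.


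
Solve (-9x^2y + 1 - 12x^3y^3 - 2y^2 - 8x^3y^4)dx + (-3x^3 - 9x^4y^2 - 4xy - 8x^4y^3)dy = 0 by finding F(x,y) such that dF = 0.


Check exactness: ∂M/∂y = -9x^2 - 36x^3y^2 - 4y - 32x^3y^3 and ∂N/∂x = -9x^2 - 36x^3y^2 - 4y - 32x^3y^3; equal, so the equation is exact.
Integrate M with respect to x (treating y as constant): ∫M dx = -3x^3y + x - 3x^4y^3 - 2xy^2 - 2x^4y^4 + h(y).
Differentiate w.r.t. y and set equal to N: all terms match, so h'(y) = 0 and h is a constant absorbed into C.
General solution: -3x^3y + x - 3x^4y^3 - 2xy^2 - 2x^4y^4 = C.


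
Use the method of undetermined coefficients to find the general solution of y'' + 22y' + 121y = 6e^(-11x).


Characteristic polynomial (r + 11)² = 0; repeated root r = -11.
y_h = (C₁ + C₂x)e^(-11x). Forcing matches the repeated root (resonance), so try y_p = Ax² e^(-11x).
Substitute and solve for A: 2A = 6, so A = 3.
General solution: y = (C₁ + C₂x + 3x²)e^(-11x).


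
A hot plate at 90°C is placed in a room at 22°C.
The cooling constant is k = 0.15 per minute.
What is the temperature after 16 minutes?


Newton's law: dT/dt = -k(T - T_a) has solution T(t) = T_a + (T₀ - T_a)e^(-kt).
Plug in T_a = 22, T₀ = 90, k = 0.15, t = 16: T(16) = 22 + (68)e^(-2.40) ≈ 28.2°C.


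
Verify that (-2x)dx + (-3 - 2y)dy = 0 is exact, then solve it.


Check exactness: ∂M/∂y = 0 and ∂N/∂x = 0; equal, so the equation is exact.
Integrate M with respect to x (treating y as constant): ∫M dx = -x^2 + h(y).
Differentiate w.r.t. y and set equal to N: the x-dependent terms already match, leaving h'(y) = -3 - 2y. Integrate: h(y) = -3y - y^2.
So F(x,y) = -x^2 - 3y - y^2.
General solution: -x^2 - 3y - y^2 = C.


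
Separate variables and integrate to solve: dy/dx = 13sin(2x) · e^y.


Separate: e^(-y) dy = 13sin(2x) dx.
Integrate: -e^(-y) = -(13/2)cos(2x) + C₀.
Rearrange: e^(-y) = (13/2)cos(2x) + C.


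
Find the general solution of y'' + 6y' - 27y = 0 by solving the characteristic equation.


Characteristic equation: r² + 6r - 27 = 0.
Factor: (r + 9)(r - 3) = 0 ⇒ r = -9, 3 (distinct real).
General solution: y = C₁e^(-9x) + C₂e^(3x).


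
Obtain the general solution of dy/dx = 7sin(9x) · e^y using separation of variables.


Separate: e^(-y) dy = 7sin(9x) dx.
Integrate: -e^(-y) = -(7/9)cos(9x) + C₀.
Rearrange: e^(-y) = (7/9)cos(9x) + C.


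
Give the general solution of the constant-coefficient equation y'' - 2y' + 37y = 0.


Characteristic equation: r² - 2r + 37 = 0.
Discriminant is negative; roots r = 1 ± 6i (complex conjugate pair).
General solution uses e^(α x)(C₁ cos(β x) + C₂ sin(β x)): y = e^(x)(C₁cos(6x) + C₂sin(6x)).


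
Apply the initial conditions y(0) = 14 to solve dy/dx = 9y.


General solution of y' = 9y is y = Ce^(9x).
Apply y(0) = 14: C = 14.
Particular solution: y = 14e^(9x).


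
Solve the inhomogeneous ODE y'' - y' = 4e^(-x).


Characteristic roots of r² - r = 0 are 0, 1.
y_h = C₁ + C₂e^(x).
Forcing exponent -1 is not a characteristic root; try y_p = Ae^(-x).
Substitute: A·(1 + (-1)·-1 + (0)) = A·2 = 4, so A = 2.
General solution: y = C₁ + C₂e^(x) + 2e^(-x).


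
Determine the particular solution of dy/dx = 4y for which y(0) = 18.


General solution of y' = 4y is y = Ce^(4x).
Apply y(0) = 18: C = 18.
Particular solution: y = 18e^(4x).


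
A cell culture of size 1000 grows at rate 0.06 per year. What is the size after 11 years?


The ODE dP/dt = 0.06P has solution P(t) = P(0)e^(0.06t).
Substitute P(0) = 1000 and t = 11: P(11) = 1000 e^(0.66) ≈ 1935.


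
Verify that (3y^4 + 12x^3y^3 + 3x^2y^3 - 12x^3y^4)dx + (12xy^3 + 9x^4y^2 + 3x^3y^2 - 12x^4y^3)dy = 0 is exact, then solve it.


Check exactness: ∂M/∂y = 12y^3 + 36x^3y^2 + 9x^2y^2 - 48x^3y^3 and ∂N/∂x = 12y^3 + 36x^3y^2 + 9x^2y^2 - 48x^3y^3; equal, so the equation is exact.
Integrate M with respect to x (treating y as constant): ∫M dx = 3xy^4 + 3x^4y^3 + x^3y^3 - 3x^4y^4 + h(y).
Differentiate w.r.t. y and set equal to N: all terms match, so h'(y) = 0 and h is a constant absorbed into C.
General solution: 3xy^4 + 3x^4y^3 + x^3y^3 - 3x^4y^4 = C.


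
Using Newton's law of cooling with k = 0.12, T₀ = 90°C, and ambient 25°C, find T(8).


Newton's law: dT/dt = -k(T - T_a) has solution T(t) = T_a + (T₀ - T_a)e^(-kt).
Plug in T_a = 25, T₀ = 90, k = 0.12, t = 8: T(8) = 25 + (65)e^(-0.96) ≈ 49.9°C.


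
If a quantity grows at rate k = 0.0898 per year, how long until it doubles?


Exponential growth: P(t) = P₀ e^(0.0898t). Set P(t)/P₀ = 2: e^(0.0898t) = 2.
Solve: t = ln(2)/0.0898 ≈ 7.72 years.


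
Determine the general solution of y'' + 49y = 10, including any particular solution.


Homogeneous part: r² + 49 = 0 ⇒ r = ±7i, so y_h = C₁cos(7x) + C₂sin(7x).
Try constant y_p = A; plug in: 49A = 10 ⇒ A = 10/49.
General solution: y = C₁cos(7x) + C₂sin(7x) + 10/49.


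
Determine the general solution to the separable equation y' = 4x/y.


Separate variables: y dy = 4x dx.
Integrate both sides: y²/2 = 2x^2 + C₀.
Multiply by 2: y² = 4x^2 + C.


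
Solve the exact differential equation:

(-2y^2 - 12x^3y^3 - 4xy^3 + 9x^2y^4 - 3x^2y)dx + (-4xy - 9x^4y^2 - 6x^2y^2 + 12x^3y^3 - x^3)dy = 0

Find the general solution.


Check exactness: ∂M/∂y = -4y - 36x^3y^2 - 12xy^2 + 36x^2y^3 - 3x^2 and ∂N/∂x = -4y - 36x^3y^2 - 12xy^2 + 36x^2y^3 - 3x^2; equal, so the equation is exact.
Integrate M with respect to x (treating y as constant): ∫M dx = -2xy^2 - 3x^4y^3 - 2x^2y^3 + 3x^3y^4 - x^3y + h(y).
Differentiate w.r.t. y and set equal to N: all terms match, so h'(y) = 0 and h is a constant absorbed into C.
General solution: -2xy^2 - 3x^4y^3 - 2x^2y^3 + 3x^3y^4 - x^3y = C.


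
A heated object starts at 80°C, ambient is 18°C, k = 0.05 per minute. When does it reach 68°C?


From T(t) = T_a + (T₀ - T_a)e^(-kt), set T(t) = 68:
(68 - 18) / (80 - 18) = e^(-0.05t), so t = -ln(0.806)/0.05 ≈ 4.3 minutes.


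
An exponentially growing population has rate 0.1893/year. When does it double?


Exponential growth: P(t) = P₀ e^(0.1893t). Set P(t)/P₀ = 2: e^(0.1893t) = 2.
Solve: t = ln(2)/0.1893 ≈ 3.66 years.


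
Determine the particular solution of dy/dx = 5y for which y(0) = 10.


General solution of y' = 5y is y = Ce^(5x).
Apply y(0) = 10: C = 10.
Particular solution: y = 10e^(5x).


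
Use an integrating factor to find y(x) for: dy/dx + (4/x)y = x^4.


P(x) = 4/x ⇒ μ = x^4.
(x^4 y)' = x^8 ⇒ x^4 y = x^9/(9) + C.
Solve for y: y = (1/9)x^5 + C/x^4.


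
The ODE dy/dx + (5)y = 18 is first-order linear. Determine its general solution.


P(x) = 5, Q(x) = 18; integrating factor μ = e^(5x).
(μ y)' = 18e^(5x) ⇒ μ y = (18/5)e^(5x) + C.
Divide by μ: y = 18/5 + Ce^(-5x).


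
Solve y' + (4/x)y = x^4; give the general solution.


P(x) = 4/x ⇒ μ = x^4.
(x^4 y)' = x^4·x^4 = x^8.
Integrate: x^4 y = x^9/(9) + C.
Solve for y: y = (1/9)x^5 + C/x^4.


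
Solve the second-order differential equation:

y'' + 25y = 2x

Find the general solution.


Homogeneous: r² + 25 = 0 ⇒ r = ±5i, y_h = C₁cos(5x) + C₂sin(5x).
Polynomial forcing; try y_p = Ax + B. Then y_p'' + 25 y_p = 25(Ax + B) = 2x, so B = 0 and A = 2/25.
General solution: y = C₁cos(5x) + C₂sin(5x) + (2/25)x.


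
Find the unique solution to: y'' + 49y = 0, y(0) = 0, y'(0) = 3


Characteristic roots of r² + 49 = 0 are ±7i, so y = C₁cos(7x) + C₂sin(7x).
Apply y(0) = 0: C₁ = 0. Differentiate and apply y'(0) = 3: 7·C₂ = 3, so C₂ = 3/7.
Particular solution: y = (3/7)sin(7x).


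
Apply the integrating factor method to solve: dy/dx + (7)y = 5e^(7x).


P(x) = 7 ⇒ μ = e^(7x).
(μ y)' = 5e^(14x) ⇒ μ y = (5/14)e^(14x) + C.
Divide by μ: y = (5/14)e^(7x) + Ce^(-7x).


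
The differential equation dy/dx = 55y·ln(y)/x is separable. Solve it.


Separate: dy/[y ln(y)] = 55 dx/x.
Substitute u = ln(y): du/u = 55 dx/x.
Integrate: ln|ln(y)| = 55ln|x| + C₀, hence ln(y) = C·x^55.


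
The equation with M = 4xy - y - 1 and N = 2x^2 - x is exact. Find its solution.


Check exactness: ∂M/∂y = 4x - 1 and ∂N/∂x = 4x - 1; equal, so the equation is exact.
Integrate M with respect to x (treating y as constant): ∫M dx = 2x^2y - xy - x + h(y).
Differentiate w.r.t. y and set equal to N: all terms match, so h'(y) = 0 and h is a constant absorbed into C.
General solution: 2x^2y - xy - x = C.


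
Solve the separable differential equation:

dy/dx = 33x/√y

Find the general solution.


Separate: √y dy = 33x dx.
Integrate: (2/3)y^(3/2) = (33/2)x² + C.


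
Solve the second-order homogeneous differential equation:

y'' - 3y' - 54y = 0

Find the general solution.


Characteristic equation: r² - 3r - 54 = 0.
Factor: (r + 6)(r - 9) = 0 ⇒ r = -6, 9 (distinct real).
General solution: y = C₁e^(-6x) + C₂e^(9x).


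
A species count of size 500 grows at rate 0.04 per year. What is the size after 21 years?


The ODE dP/dt = 0.04P has solution P(t) = P(0)e^(0.04t).
Substitute P(0) = 500 and t = 21: P(21) = 500 e^(0.84) ≈ 1158.


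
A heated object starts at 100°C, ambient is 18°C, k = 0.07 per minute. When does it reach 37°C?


From T(t) = T_a + (T₀ - T_a)e^(-kt), set T(t) = 37:
(37 - 18) / (100 - 18) = e^(-0.07t), so t = -ln(0.232)/0.07 ≈ 20.9 minutes.


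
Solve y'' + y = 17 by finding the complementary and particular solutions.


Homogeneous part: r² + 1 = 0 ⇒ r = ±1i, so y_h = C₁cos(x) + C₂sin(x).
Try constant y_p = A; plug in: 1A = 17 ⇒ A = 17.
General solution: y = C₁cos(x) + C₂sin(x) + 17.


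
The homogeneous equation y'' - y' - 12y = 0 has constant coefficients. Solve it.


Characteristic equation: r² - r - 12 = 0.
Factor: (r - 4)(r + 3) = 0 ⇒ r = 4, -3 (distinct real).
General solution: y = C₁e^(4x) + C₂e^(-3x).


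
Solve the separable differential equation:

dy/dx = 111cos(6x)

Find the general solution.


g(y) = 1, so integrate directly: y = ∫ 111cos(6x) dx = (37/2)sin(6x) + C.


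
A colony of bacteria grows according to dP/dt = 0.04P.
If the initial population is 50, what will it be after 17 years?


The ODE dP/dt = 0.04P has solution P(t) = P(0)e^(0.04t).
Substitute P(0) = 50 and t = 17: P(17) = 50 e^(0.68) ≈ 99.


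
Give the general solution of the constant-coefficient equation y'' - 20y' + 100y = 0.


Characteristic equation: r² - 20r + 100 = 0, i.e. (r - 10)² = 0.
Repeated root r = 10; include an x factor for the second linearly independent solution.
General solution: y = (C₁ + C₂x)e^(10x).


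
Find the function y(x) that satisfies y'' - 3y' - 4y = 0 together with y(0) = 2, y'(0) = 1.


Characteristic roots of r² - 3r - 4 = 0 are -1, 4.
General solution y = c₁ e^(-x) + c₂ e^(4x).
Apply y(0) = 2: c₁ + c₂ = 2. Apply y'(0) = 1: -1 c₁ + 4 c₂ = 1.
Solve: c₁ = 7/5, c₂ = 3/5.
Particular solution: y = (7/5)e^(-x) + (3/5)e^(4x).


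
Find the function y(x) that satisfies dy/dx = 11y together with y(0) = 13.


General solution of y' = 11y is y = Ce^(11x).
Apply y(0) = 13: C = 13.
Particular solution: y = 13e^(11x).


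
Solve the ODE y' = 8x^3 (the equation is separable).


Integrate both sides with respect to x: y = ∫ 8x^3 dx = 2x^4 + C.


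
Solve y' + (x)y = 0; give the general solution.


P(x) = x ⇒ μ = e^((1/2)x²).
Q(x) = 0 so μ y is constant: y = Ce^(-(1/2)x²).


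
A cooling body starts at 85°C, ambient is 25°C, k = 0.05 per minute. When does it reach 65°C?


From T(t) = T_a + (T₀ - T_a)e^(-kt), set T(t) = 65:
(65 - 25) / (85 - 25) = e^(-0.05t), so t = -ln(0.667)/0.05 ≈ 8.1 minutes.


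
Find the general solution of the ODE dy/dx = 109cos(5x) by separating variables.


g(y) = 1, so integrate directly: y = ∫ 109cos(5x) dx = (109/5)sin(5x) + C.


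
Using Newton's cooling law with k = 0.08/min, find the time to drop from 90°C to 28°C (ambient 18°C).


From T(t) = T_a + (T₀ - T_a)e^(-kt), set T(t) = 28:
(28 - 18) / (90 - 18) = e^(-0.08t), so t = -ln(0.139)/0.08 ≈ 24.7 minutes.


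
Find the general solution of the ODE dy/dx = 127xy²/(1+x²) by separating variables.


Separate: dy/y² = 127x/(1+x²) dx.
Integrate LHS: ∫ dy/y² = -1/y.
Integrate RHS via u = 1+x²: (127/2)ln(1+x²) + C.
Result: -1/y = (127/2)ln(1+x²) + C.


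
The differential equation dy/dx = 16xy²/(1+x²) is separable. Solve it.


Separate: dy/y² = 16x/(1+x²) dx.
Integrate LHS: ∫ dy/y² = -1/y.
Integrate RHS via u = 1+x²: 8ln(1+x²) + C.
Result: -1/y = 8ln(1+x²) + C.


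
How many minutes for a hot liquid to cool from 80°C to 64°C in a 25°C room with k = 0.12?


From T(t) = T_a + (T₀ - T_a)e^(-kt), set T(t) = 64:
(64 - 25) / (80 - 25) = e^(-0.12t), so t = -ln(0.709)/0.12 ≈ 2.9 minutes.


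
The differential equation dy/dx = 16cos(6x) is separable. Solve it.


g(y) = 1, so integrate directly: y = ∫ 16cos(6x) dx = (8/3)sin(6x) + C.


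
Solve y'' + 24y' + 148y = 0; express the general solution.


Characteristic equation: r² + 24r + 148 = 0.
Discriminant is negative; roots r = -12 ± 2i (complex conjugate pair).
General solution uses e^(α x)(C₁ cos(β x) + C₂ sin(β x)): y = e^(-12x)(C₁cos(2x) + C₂sin(2x)).


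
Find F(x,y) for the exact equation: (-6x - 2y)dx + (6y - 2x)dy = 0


Check exactness: ∂M/∂y = -2 and ∂N/∂x = -2; equal, so the equation is exact.
Integrate M with respect to x (treating y as constant): ∫M dx = -3x^2 - 2xy + h(y).
Differentiate w.r.t. y and set equal to N: the x-dependent terms already match, leaving h'(y) = 6y. Integrate: h(y) = 3y^2.
So F(x,y) = -3x^2 + 3y^2 - 2xy.
General solution: -3x^2 + 3y^2 - 2xy = C.


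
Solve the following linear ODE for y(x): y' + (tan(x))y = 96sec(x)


P(x) = tan(x) ⇒ μ = e^(∫tan(x)dx) = sec(x).
(sec(x) y)' = 96sec²(x) ⇒ sec(x) y = 96tan(x) + C.
Multiply by cos(x): y = 96sin(x) + C·cos(x).


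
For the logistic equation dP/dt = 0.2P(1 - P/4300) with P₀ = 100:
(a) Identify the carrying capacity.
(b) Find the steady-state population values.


Logistic ODE dP/dt = 0.2P(1 - P/4300) has equilibria where dP/dt = 0, i.e. P = 0 or P = 4300.
The coefficient (1 - P/K) = 0 when P = K, identifying K = 4300 as the carrying capacity.
(a) K = 4300; (b) equilibria P = 0 and P = 4300.


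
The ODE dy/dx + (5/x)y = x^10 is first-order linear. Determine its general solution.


P(x) = 5/x ⇒ μ = x^5.
(x^5 y)' = x^5·x^10 = x^15.
Integrate: x^5 y = x^16/(16) + C.
Solve for y: y = (1/16)x^11 + C/x^5.


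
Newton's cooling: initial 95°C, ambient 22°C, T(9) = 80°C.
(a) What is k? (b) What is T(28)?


Newton's law: T(t) = T_a + (T₀ - T_a)e^(-kt).
(a) Use T(9) = 80: (80 - 22)/(95 - 22) = e^(-k·9), so k = -ln(0.795)/9 ≈ 0.0256.
(b) Apply k to t = 28: T(28) = 22 + (73)e^(-0.716) ≈ 57.7°C.


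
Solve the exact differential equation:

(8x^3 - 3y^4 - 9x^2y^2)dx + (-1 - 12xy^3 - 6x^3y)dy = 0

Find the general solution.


Check exactness: ∂M/∂y = -12y^3 - 18x^2y and ∂N/∂x = -12y^3 - 18x^2y; equal, so the equation is exact.
Integrate M with respect to x (treating y as constant): ∫M dx = 2x^4 - 3xy^4 - 3x^3y^2 + h(y).
Differentiate w.r.t. y and set equal to N: the x-dependent terms already match, leaving h'(y) = -1. Integrate: h(y) = -y.
So F(x,y) = -y + 2x^4 - 3xy^4 - 3x^3y^2.
General solution: -y + 2x^4 - 3xy^4 - 3x^3y^2 = C.


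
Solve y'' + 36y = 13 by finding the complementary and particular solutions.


Homogeneous part: r² + 36 = 0 ⇒ r = ±6i, so y_h = C₁cos(6x) + C₂sin(6x).
Try constant y_p = A; plug in: 36A = 13 ⇒ A = 13/36.
General solution: y = C₁cos(6x) + C₂sin(6x) + 13/36.


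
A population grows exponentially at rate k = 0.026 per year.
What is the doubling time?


Exponential growth: P(t) = P₀ e^(0.026t). Set P(t)/P₀ = 2: e^(0.026t) = 2.
Solve: t = ln(2)/0.026 ≈ 26.66 years.


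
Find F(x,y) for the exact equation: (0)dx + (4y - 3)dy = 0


Check exactness: ∂M/∂y = 0 and ∂N/∂x = 0; equal, so the equation is exact.
Integrate M with respect to x (treating y as constant): ∫M dx = 0 + h(y).
Differentiate w.r.t. y and set equal to N: the x-dependent terms already match, leaving h'(y) = 4y - 3. Integrate: h(y) = 2y^2 - 3y.
So F(x,y) = 2y^2 - 3y.
General solution: 2y^2 - 3y = C.


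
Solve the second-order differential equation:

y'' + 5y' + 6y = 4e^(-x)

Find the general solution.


Characteristic roots of r² + 5r + 6 = 0 are -2, -3.
y_h = C₁e^(-2x) + C₂e^(-3x).
Forcing exponent -1 is not a characteristic root; try y_p = Ae^(-x).
Substitute: A·(1 + (5)·-1 + (6)) = A·2 = 4, so A = 2.
General solution: y = C₁e^(-2x) + C₂e^(-3x) + 2e^(-x).


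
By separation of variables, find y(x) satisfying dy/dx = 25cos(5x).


g(y) = 1, so integrate directly: y = ∫ 25cos(5x) dx = 5sin(5x) + C.


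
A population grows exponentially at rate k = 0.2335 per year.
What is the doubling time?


Exponential growth: P(t) = P₀ e^(0.2335t). Set P(t)/P₀ = 2: e^(0.2335t) = 2.
Solve: t = ln(2)/0.2335 ≈ 2.97 years.


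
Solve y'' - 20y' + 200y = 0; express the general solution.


Characteristic equation: r² - 20r + 200 = 0.
Discriminant is negative; roots r = 10 ± 10i (complex conjugate pair).
General solution uses e^(α x)(C₁ cos(β x) + C₂ sin(β x)): y = e^(10x)(C₁cos(10x) + C₂sin(10x)).


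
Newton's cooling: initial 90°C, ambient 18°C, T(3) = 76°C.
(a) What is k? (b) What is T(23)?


Newton's law: T(t) = T_a + (T₀ - T_a)e^(-kt).
(a) Use T(3) = 76: (76 - 18)/(90 - 18) = e^(-k·3), so k = -ln(0.806)/3 ≈ 0.0721.
(b) Apply k to t = 23: T(23) = 18 + (72)e^(-1.658) ≈ 31.7°C.


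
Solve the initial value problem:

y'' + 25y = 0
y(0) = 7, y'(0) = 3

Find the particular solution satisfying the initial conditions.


Characteristic roots of r² + 25 = 0 are ±5i, so y = C₁cos(5x) + C₂sin(5x).
Apply y(0) = 7: C₁ = 7. Differentiate and apply y'(0) = 3: 5·C₂ = 3, so C₂ = 3/5.
Particular solution: y = 7cos(5x) + (3/5)sin(5x).


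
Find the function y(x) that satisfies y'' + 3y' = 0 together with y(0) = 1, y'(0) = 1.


Characteristic roots of r² + 3r = 0 are 0, -3.
General solution y = c₁ + c₂ e^(-3x).
Apply y(0) = 1: c₁ + c₂ = 1. Apply y'(0) = 1: 0 c₁ - 3 c₂ = 1.
Solve: c₁ = 4/3, c₂ = -1/3.
Particular solution: y = 4/3 - (1/3)e^(-3x).


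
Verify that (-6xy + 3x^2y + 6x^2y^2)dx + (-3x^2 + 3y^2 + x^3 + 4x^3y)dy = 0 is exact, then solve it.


Check exactness: ∂M/∂y = -6x + 3x^2 + 12x^2y and ∂N/∂x = -6x + 3x^2 + 12x^2y; equal, so the equation is exact.
Integrate M with respect to x (treating y as constant): ∫M dx = -3x^2y + x^3y + 2x^3y^2 + h(y).
Differentiate w.r.t. y and set equal to N: the x-dependent terms already match, leaving h'(y) = 3y^2. Integrate: h(y) = y^3.
So F(x,y) = -3x^2y + y^3 + x^3y + 2x^3y^2.
General solution: -3x^2y + y^3 + x^3y + 2x^3y^2 = C.


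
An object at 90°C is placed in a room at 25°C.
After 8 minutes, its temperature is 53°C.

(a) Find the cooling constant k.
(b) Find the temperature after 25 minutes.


Newton's law: T(t) = T_a + (T₀ - T_a)e^(-kt).
(a) Use T(8) = 53: (53 - 25)/(90 - 25) = e^(-k·8), so k = -ln(0.431)/8 ≈ 0.1053.
(b) Apply k to t = 25: T(25) = 25 + (65)e^(-2.632) ≈ 29.7°C.


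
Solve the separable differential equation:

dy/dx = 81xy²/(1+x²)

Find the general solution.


Separate: dy/y² = 81x/(1+x²) dx.
Integrate LHS: ∫ dy/y² = -1/y.
Integrate RHS via u = 1+x²: (81/2)ln(1+x²) + C.
Result: -1/y = (81/2)ln(1+x²) + C.


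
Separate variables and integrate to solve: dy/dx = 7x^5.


Integrate both sides with respect to x: y = ∫ 7x^5 dx = (7/6)x^6 + C.


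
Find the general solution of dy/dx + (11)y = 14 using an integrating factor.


P(x) = 11, Q(x) = 14; integrating factor μ = e^(11x).
(μ y)' = 14e^(11x) ⇒ μ y = (14/11)e^(11x) + C.
Divide by μ: y = 14/11 + Ce^(-11x).


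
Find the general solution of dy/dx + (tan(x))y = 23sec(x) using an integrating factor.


P(x) = tan(x) ⇒ μ = e^(∫tan(x)dx) = sec(x).
(sec(x) y)' = 23sec²(x) ⇒ sec(x) y = 23tan(x) + C.
Multiply by cos(x): y = 23sin(x) + C·cos(x).


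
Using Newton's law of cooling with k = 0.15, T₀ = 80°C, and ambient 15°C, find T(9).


Newton's law: dT/dt = -k(T - T_a) has solution T(t) = T_a + (T₀ - T_a)e^(-kt).
Plug in T_a = 15, T₀ = 80, k = 0.15, t = 9: T(9) = 15 + (65)e^(-1.35) ≈ 31.9°C.


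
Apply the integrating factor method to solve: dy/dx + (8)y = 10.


P(x) = 8, Q(x) = 10; integrating factor μ = e^(8x).
(μ y)' = 10e^(8x) ⇒ μ y = (5/4)e^(8x) + C.
Divide by μ: y = 5/4 + Ce^(-8x).


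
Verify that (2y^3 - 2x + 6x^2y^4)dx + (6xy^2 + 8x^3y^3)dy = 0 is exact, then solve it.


Check exactness: ∂M/∂y = 6y^2 + 24x^2y^3 and ∂N/∂x = 6y^2 + 24x^2y^3; equal, so the equation is exact.
Integrate M with respect to x (treating y as constant): ∫M dx = 2xy^3 - x^2 + 2x^3y^4 + h(y).
Differentiate w.r.t. y and set equal to N: all terms match, so h'(y) = 0 and h is a constant absorbed into C.
General solution: 2xy^3 - x^2 + 2x^3y^4 = C.


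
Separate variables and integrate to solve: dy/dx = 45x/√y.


Separate: √y dy = 45x dx.
Integrate: (2/3)y^(3/2) = (45/2)x² + C.


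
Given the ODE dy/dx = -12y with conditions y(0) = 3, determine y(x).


General solution of y' = -12y is y = Ce^(-12x).
Apply y(0) = 3: C = 3.
Particular solution: y = 3e^(-12x).


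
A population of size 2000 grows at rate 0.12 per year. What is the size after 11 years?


The ODE dP/dt = 0.12P has solution P(t) = P(0)e^(0.12t).
Substitute P(0) = 2000 and t = 11: P(11) = 2000 e^(1.32) ≈ 7487.


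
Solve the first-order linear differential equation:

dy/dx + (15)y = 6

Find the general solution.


P(x) = 15, Q(x) = 6; integrating factor μ = e^(15x).
(μ y)' = 6e^(15x) ⇒ μ y = (2/5)e^(15x) + C.
Divide by μ: y = 2/5 + Ce^(-15x).


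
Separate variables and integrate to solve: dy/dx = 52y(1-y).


Separate: dy/[y(1-y)] = 52 dx.
Partial fractions: 1/[y(1-y)] = 1/y + 1/(1-y).
Integrate: ln|y/(1-y)| = 52x + C₀.
Solve for y: y = 1/(1 + Ce^(-52x)).


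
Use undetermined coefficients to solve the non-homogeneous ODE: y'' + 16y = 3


Homogeneous part: r² + 16 = 0 ⇒ r = ±4i, so y_h = C₁cos(4x) + C₂sin(4x).
Try constant y_p = A; plug in: 16A = 3 ⇒ A = 3/16.
General solution: y = C₁cos(4x) + C₂sin(4x) + 3/16.


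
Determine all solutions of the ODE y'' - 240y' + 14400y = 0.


Characteristic equation: r² - 240r + 14400 = 0, i.e. (r - 120)² = 0.
Repeated root r = 120; include an x factor for the second linearly independent solution.
General solution: y = (C₁ + C₂x)e^(120x).


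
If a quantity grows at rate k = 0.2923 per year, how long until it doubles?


Exponential growth: P(t) = P₀ e^(0.2923t). Set P(t)/P₀ = 2: e^(0.2923t) = 2.
Solve: t = ln(2)/0.2923 ≈ 2.37 years.


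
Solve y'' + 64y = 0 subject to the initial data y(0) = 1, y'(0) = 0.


Characteristic roots of r² + 64 = 0 are ±8i, so y = C₁cos(8x) + C₂sin(8x).
Apply y(0) = 1: C₁ = 1. Differentiate and apply y'(0) = 0: 8·C₂ = 0, so C₂ = 0.
Particular solution: y = cos(8x).


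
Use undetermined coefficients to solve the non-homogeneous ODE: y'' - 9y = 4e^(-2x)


Characteristic roots of r² - 9 = 0 are -3, 3.
y_h = C₁e^(-3x) + C₂e^(3x).
Forcing exponent -2 is not a characteristic root; try y_p = Ae^(-2x).
Substitute: A·(4 + (0)·-2 + (-9)) = A·-5 = 4, so A = -4/5.
General solution: y = C₁e^(-3x) + C₂e^(3x) - (4/5)e^(-2x).


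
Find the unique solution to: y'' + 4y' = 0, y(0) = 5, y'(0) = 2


Characteristic roots of r² + 4r = 0 are 0, -4.
General solution y = c₁ + c₂ e^(-4x).
Apply y(0) = 5: c₁ + c₂ = 5. Apply y'(0) = 2: 0 c₁ - 4 c₂ = 2.
Solve: c₁ = 11/2, c₂ = -1/2.
Particular solution: y = 11/2 - (1/2)e^(-4x).


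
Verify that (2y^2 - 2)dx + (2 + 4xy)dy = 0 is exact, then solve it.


Check exactness: ∂M/∂y = 4y and ∂N/∂x = 4y; equal, so the equation is exact.
Integrate M with respect to x (treating y as constant): ∫M dx = 2xy^2 - 2x + h(y).
Differentiate w.r.t. y and set equal to N: the x-dependent terms already match, leaving h'(y) = 2. Integrate: h(y) = 2y.
So F(x,y) = 2y + 2xy^2 - 2x.
General solution: 2y + 2xy^2 - 2x = C.


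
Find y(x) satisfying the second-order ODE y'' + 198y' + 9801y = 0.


Characteristic equation: r² + 198r + 9801 = 0, i.e. (r + 99)² = 0.
Repeated root r = -99; include an x factor for the second linearly independent solution.
General solution: y = (C₁ + C₂x)e^(-99x).


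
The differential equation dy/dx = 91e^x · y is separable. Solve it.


Separate variables: dy/y = 91e^x dx.
Integrate: ln|y| = 91e^x + C₀.
Exponentiate: y = Ce^(91e^x).


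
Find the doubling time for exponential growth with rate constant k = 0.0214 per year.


Exponential growth: P(t) = P₀ e^(0.0214t). Set P(t)/P₀ = 2: e^(0.0214t) = 2.
Solve: t = ln(2)/0.0214 ≈ 32.39 years.


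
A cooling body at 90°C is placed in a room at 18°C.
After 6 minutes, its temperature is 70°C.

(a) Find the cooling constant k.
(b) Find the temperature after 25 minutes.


Newton's law: T(t) = T_a + (T₀ - T_a)e^(-kt).
(a) Use T(6) = 70: (70 - 18)/(90 - 18) = e^(-k·6), so k = -ln(0.722)/6 ≈ 0.0542.
(b) Apply k to t = 25: T(25) = 18 + (72)e^(-1.356) ≈ 36.6°C.


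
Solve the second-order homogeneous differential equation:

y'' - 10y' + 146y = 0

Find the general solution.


Characteristic equation: r² - 10r + 146 = 0.
Discriminant is negative; roots r = 5 ± 11i (complex conjugate pair).
General solution uses e^(α x)(C₁ cos(β x) + C₂ sin(β x)): y = e^(5x)(C₁cos(11x) + C₂sin(11x)).


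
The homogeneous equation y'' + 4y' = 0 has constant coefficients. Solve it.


Characteristic equation: r² + 4r = 0.
Factor: (r - 0)(r + 4) = 0 ⇒ r = 0, -4 (distinct real).
General solution: y = C₁ + C₂e^(-4x).


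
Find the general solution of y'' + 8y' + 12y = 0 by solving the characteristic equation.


Characteristic equation: r² + 8r + 12 = 0.
Factor: (r + 6)(r + 2) = 0 ⇒ r = -6, -2 (distinct real).
General solution: y = C₁e^(-6x) + C₂e^(-2x).


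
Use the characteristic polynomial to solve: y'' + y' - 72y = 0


Characteristic equation: r² + r - 72 = 0.
Factor: (r - 8)(r + 9) = 0 ⇒ r = 8, -9 (distinct real).
General solution: y = C₁e^(8x) + C₂e^(-9x).


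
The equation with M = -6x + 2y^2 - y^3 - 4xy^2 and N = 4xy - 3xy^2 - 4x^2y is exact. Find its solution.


Check exactness: ∂M/∂y = 4y - 3y^2 - 8xy and ∂N/∂x = 4y - 3y^2 - 8xy; equal, so the equation is exact.
Integrate M with respect to x (treating y as constant): ∫M dx = -3x^2 + 2xy^2 - xy^3 - 2x^2y^2 + h(y).
Differentiate w.r.t. y and set equal to N: all terms match, so h'(y) = 0 and h is a constant absorbed into C.
General solution: -3x^2 + 2xy^2 - xy^3 - 2x^2y^2 = C.


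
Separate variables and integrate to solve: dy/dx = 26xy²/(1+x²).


Separate: dy/y² = 26x/(1+x²) dx.
Integrate LHS: ∫ dy/y² = -1/y.
Integrate RHS via u = 1+x²: 13ln(1+x²) + C.
Result: -1/y = 13ln(1+x²) + C.


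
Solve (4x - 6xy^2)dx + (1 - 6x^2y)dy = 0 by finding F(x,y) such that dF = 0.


Check exactness: ∂M/∂y = -12xy and ∂N/∂x = -12xy; equal, so the equation is exact.
Integrate M with respect to x (treating y as constant): ∫M dx = 2x^2 - 3x^2y^2 + h(y).
Differentiate w.r.t. y and set equal to N: the x-dependent terms already match, leaving h'(y) = 1. Integrate: h(y) = y.
So F(x,y) = y + 2x^2 - 3x^2y^2.
General solution: y + 2x^2 - 3x^2y^2 = C.


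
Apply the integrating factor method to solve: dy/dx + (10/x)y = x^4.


P(x) = 10/x ⇒ μ = x^10.
(x^10 y)' = x^10·x^4 = x^14.
Integrate: x^10 y = x^15/(15) + C.
Solve for y: y = (1/15)x^5 + C/x^10.


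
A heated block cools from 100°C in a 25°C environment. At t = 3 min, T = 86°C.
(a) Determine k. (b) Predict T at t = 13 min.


Newton's law: T(t) = T_a + (T₀ - T_a)e^(-kt).
(a) Use T(3) = 86: (86 - 25)/(100 - 25) = e^(-k·3), so k = -ln(0.813)/3 ≈ 0.0689.
(b) Apply k to t = 13: T(13) = 25 + (75)e^(-0.895) ≈ 55.6°C.


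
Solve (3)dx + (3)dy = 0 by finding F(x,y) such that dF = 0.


Check exactness: ∂M/∂y = 0 and ∂N/∂x = 0; equal, so the equation is exact.
Integrate M with respect to x (treating y as constant): ∫M dx = 3x + h(y).
Differentiate w.r.t. y and set equal to N: the x-dependent terms already match, leaving h'(y) = 3. Integrate: h(y) = 3y.
So F(x,y) = 3y + 3x.
General solution: 3y + 3x = C.


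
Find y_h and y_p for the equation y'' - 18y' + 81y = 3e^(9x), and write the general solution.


Characteristic polynomial (r - 9)² = 0; repeated root r = 9.
y_h = (C₁ + C₂x)e^(9x). Forcing matches the repeated root (resonance), so try y_p = Ax² e^(9x).
Substitute and solve for A: 2A = 3, so A = 3/2.
General solution: y = (C₁ + C₂x + (3/2)x²)e^(9x).


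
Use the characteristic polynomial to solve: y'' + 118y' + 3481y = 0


Characteristic equation: r² + 118r + 3481 = 0, i.e. (r + 59)² = 0.
Repeated root r = -59; include an x factor for the second linearly independent solution.
General solution: y = (C₁ + C₂x)e^(-59x).
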